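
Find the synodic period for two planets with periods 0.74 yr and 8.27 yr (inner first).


1/P_syn = |1/P1 - 1/P2| = |1/0.74 - 1/8.27| => P_syn = 0.8127

0.8127 years


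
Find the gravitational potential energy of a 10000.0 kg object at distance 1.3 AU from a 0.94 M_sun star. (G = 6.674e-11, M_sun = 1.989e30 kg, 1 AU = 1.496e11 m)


M = 0.94 * 1.989e30 kg = 1.86966e+30 kg; r = 1.3 AU * 1.496e11 m/AU = 1.9448e+11 m. U = -GM*m/r = -(6.674e-11 * 1.86966e+30 * 10000.0) / 1.9448e+11 = -6.416e+12

-6.416e+12 J


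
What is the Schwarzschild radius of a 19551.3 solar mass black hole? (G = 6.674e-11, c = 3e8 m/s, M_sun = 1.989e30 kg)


M = 19551.3 * 1.989e30 kg = 3.88875357e+34 kg. rs = 2GM/c^2 = 2 * 6.674e-11 * 3.88875357e+34 / (3e8)^2 = 5.767e+07

5.767e+07 m


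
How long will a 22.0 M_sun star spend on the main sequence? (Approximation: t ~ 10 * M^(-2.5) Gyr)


t = 10 * M^(-2.5) = 10 * 22.0^(-2.5) = 0.0044

0.0044 Gyr


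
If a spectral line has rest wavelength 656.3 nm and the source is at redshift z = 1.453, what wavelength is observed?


lam_obs = lam_emit * (1 + z) = 656.3 * (1 + 1.453) = 1609.9039

1609.9039 nm


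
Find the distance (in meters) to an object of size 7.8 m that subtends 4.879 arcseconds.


D = size / theta_rad, theta_rad = 4.879 * pi/(180*3600) = 2.365e-05, D = 329753.1233

329753.1233 m


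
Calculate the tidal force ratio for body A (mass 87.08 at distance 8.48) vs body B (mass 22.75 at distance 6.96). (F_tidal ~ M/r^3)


Ratio = (M1/r1^3) / (M2/r2^3) = (87.08/8.48^3) / (22.75/6.96^3) = 2.1163

2.1163


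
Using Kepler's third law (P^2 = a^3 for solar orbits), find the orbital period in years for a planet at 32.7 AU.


P = a^(3/2) = 32.7^1.5 = 186.9914

186.9914 years


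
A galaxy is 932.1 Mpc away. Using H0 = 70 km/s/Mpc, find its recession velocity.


v = H0 * d = 70 * 932.1 = 65247.0

65247.0 km/s


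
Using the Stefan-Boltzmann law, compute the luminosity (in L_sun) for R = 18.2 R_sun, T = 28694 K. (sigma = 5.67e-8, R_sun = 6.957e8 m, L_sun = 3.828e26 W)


R = 18.2 * 6.957e8 m = 1.266174e+10 m. L = 4*pi*R^2*sigma*T^4 = 4*pi*(1.266174e+10)^2 * 5.67e-8 * 28694^4 = 7.743620867e+31 W. L/L_sun = 7.743620867e+31 / 3.828e26 = 202288.9464

202288.9464 L_sun


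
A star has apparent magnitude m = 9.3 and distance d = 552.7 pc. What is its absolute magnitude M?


M = m - 5*log10(d) + 5 = 9.3 - 5*log10(552.7) + 5 = 0.5876

0.5876


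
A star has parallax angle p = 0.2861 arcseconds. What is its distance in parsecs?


d = 1/p = 1/0.2861 = 3.4953

3.4953 pc


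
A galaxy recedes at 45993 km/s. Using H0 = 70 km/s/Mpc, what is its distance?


d = v / H0 = 45993 / 70 = 657.0429

657.0429 Mpc


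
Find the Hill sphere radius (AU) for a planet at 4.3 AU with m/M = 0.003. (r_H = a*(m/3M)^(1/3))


r_H = a * (m/3M)^(1/3) = 4.3 * (0.003/3)^(1/3) = 0.43

0.43 AU


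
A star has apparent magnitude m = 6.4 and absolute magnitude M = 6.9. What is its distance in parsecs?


d = 10^((m - M + 5)/5) = 10^((6.4 - 6.9 + 5)/5) = 7.9433

7.9433 pc


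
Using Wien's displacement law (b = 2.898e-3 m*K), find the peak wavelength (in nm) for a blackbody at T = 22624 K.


lam_max = b / T = 2.898e-3 / 22624 = 1.281e-07 m = 128.0941 nm

128.0941 nm


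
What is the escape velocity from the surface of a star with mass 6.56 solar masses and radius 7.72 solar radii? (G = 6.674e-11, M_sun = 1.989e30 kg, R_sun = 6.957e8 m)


M = 6.56 * 1.989e30 kg = 1.304784e+31 kg; R = 7.72 * 6.957e8 m = 5.370804e+09 m. v_esc = sqrt(2GM/R) = sqrt(2 * 6.674e-11 * 1.304784e+31 / 5.370804e+09) = 569452.8337

569452.8337 m/s


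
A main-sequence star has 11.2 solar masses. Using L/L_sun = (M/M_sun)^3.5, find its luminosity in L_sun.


L/L_sun = (M/M_sun)^3.5 = 11.2^3.5 = 4701.7884

4701.7884 L_sun


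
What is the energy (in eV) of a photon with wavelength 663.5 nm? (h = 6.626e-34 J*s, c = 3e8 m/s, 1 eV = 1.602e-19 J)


E = hc/lambda = 6.626e-34 * 3e8 / 6.635e-07 = 2.996e-19 J = 1.8701 eV

1.8701 eV


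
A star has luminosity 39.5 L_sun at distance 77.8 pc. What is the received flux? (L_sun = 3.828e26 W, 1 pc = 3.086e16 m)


F = L / (4*pi*d^2) = 1.512e+28 / (4*pi*(2.401e+18)^2) = 2.087e-10

2.087e-10 W/m^2


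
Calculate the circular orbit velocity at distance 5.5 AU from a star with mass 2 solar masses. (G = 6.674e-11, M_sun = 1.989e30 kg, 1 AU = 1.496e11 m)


v = sqrt(GM/r) = sqrt(6.674e-11 * 3.978e+30 / 8.228e+11) = 17962.9785

17962.9785 m/s


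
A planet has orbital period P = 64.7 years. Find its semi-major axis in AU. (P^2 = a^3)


a = P^(2/3) = 64.7^(2/3) = 16.1165

16.1165 AU


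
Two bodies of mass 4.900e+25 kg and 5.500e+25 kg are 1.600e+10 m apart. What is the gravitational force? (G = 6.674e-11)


F = G*m1*m2/r^2 = 6.674e-11 * 4.900e+25 * 5.500e+25 / (1.600e+10)^2 = 6.674e-11 * 2.695e+51 / 2.560e+20 = 7.026e+20

7.026e+20 N


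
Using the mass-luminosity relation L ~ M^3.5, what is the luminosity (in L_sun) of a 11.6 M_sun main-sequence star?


L/L_sun = (M/M_sun)^3.5 = 11.6^3.5 = 5316.2202

5316.2202 L_sun


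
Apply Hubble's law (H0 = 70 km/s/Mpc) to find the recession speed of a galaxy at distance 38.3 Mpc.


v = H0 * d = 70 * 38.3 = 2681.0

2681.0 km/s


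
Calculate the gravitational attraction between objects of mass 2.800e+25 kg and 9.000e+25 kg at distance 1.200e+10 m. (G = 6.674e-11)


F = G*m1*m2/r^2 = 6.674e-11 * 2.800e+25 * 9.000e+25 / (1.200e+10)^2 = 6.674e-11 * 2.520e+51 / 1.440e+20 = 1.168e+21

1.168e+21 N


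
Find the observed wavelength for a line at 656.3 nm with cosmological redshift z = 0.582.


lam_obs = lam_emit * (1 + z) = 656.3 * (1 + 0.582) = 1038.2666

1038.2666 nm


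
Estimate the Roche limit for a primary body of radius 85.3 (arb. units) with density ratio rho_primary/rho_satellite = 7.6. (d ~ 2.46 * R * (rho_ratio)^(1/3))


d_Roche = 2.46 * 85.3 * 7.6^(1/3) = 412.5615

412.5615


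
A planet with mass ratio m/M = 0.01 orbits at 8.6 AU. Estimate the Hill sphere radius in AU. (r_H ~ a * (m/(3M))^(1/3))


r_H = a * (m/3M)^(1/3) = 8.6 * (0.01/3)^(1/3) = 1.2847

1.2847 AU


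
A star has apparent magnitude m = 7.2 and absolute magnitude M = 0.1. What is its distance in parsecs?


d = 10^((m - M + 5)/5) = 10^((7.2 - 0.1 + 5)/5) = 263.0268

263.0268 pc


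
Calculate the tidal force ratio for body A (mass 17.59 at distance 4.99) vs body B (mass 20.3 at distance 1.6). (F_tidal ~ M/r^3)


Ratio = (M1/r1^3) / (M2/r2^3) = (17.59/4.99^3) / (20.3/1.6^3) = 0.0286

0.0286


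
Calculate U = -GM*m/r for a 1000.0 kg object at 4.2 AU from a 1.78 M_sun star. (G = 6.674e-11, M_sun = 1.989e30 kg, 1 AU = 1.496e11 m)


M = 1.78 * 1.989e30 kg = 3.54042e+30 kg; r = 4.2 AU * 1.496e11 m/AU = 6.2832e+11 m. U = -GM*m/r = -(6.674e-11 * 3.54042e+30 * 1000.0) / 6.2832e+11 = -3.761e+11

-3.761e+11 J


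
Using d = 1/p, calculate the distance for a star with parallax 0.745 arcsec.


d = 1/p = 1/0.745 = 1.3423

1.3423 pc


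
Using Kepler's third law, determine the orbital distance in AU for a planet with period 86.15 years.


a = P^(2/3) = 86.15^(2/3) = 19.5061

19.5061 AU


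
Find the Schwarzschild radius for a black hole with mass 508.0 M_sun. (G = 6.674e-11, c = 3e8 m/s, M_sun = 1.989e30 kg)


M = 508.0 * 1.989e30 kg = 1.010412e+33 kg. rs = 2GM/c^2 = 2 * 6.674e-11 * 1.010412e+33 / (3e8)^2 = 1.499e+06

1.499e+06 m


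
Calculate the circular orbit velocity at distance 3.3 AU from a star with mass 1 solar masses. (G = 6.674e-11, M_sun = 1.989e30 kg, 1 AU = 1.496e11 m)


v = sqrt(GM/r) = sqrt(6.674e-11 * 1.989e+30 / 4.937e+11) = 16397.8808

16397.8808 m/s


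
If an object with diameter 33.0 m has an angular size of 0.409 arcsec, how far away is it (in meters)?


D = size / theta_rad, theta_rad = 0.409 * pi/(180*3600) = 1.983e-06, D = 1.664e+07

1.664e+07 m


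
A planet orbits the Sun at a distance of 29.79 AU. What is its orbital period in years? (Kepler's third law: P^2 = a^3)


P = a^(3/2) = 29.79^1.5 = 162.5945

162.5945 years


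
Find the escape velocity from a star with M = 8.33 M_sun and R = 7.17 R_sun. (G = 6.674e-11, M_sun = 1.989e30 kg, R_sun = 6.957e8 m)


M = 8.33 * 1.989e30 kg = 1.656837e+31 kg; R = 7.17 * 6.957e8 m = 4.988169e+09 m. v_esc = sqrt(2GM/R) = sqrt(2 * 6.674e-11 * 1.656837e+31 / 4.988169e+09) = 665851.5449

665851.5449 m/s


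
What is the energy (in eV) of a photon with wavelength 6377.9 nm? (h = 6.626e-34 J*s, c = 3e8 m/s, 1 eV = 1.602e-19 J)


E = hc/lambda = 6.626e-34 * 3e8 / 6.378e-06 = 3.117e-20 J = 0.1946 eV

0.1946 eV


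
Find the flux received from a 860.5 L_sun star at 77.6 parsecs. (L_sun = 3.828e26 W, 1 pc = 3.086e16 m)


F = L / (4*pi*d^2) = 3.294e+29 / (4*pi*(2.395e+18)^2) = 4.571e-09

4.571e-09 W/m^2


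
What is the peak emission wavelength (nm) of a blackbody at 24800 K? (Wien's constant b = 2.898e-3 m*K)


lam_max = b / T = 2.898e-3 / 24800 = 1.169e-07 m = 116.8548 nm

116.8548 nm


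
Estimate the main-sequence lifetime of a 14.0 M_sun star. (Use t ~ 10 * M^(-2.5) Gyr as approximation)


t = 10 * M^(-2.5) = 10 * 14.0^(-2.5) = 0.0136

0.0136 Gyr


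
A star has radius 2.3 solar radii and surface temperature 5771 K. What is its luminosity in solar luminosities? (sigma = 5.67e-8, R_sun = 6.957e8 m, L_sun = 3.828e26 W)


R = 2.3 * 6.957e8 m = 1.60011e+09 m. L = 4*pi*R^2*sigma*T^4 = 4*pi*(1.60011e+09)^2 * 5.67e-8 * 5771^4 = 2.023470601e+27 W. L/L_sun = 2.023470601e+27 / 3.828e26 = 5.286

5.286 L_sun


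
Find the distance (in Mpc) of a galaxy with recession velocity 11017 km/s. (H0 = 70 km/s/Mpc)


d = v / H0 = 11017 / 70 = 157.3857

157.3857 Mpc


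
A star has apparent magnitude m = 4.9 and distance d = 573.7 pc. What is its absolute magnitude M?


M = m - 5*log10(d) + 5 = 4.9 - 5*log10(573.7) + 5 = -3.8934

-3.8934


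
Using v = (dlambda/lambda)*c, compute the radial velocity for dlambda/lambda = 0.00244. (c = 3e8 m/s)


v = (dlambda/lambda) * c = 0.00244 * 3e8 = 732000.0

732000.0 m/s


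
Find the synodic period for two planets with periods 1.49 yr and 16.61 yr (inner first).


1/P_syn = |1/P1 - 1/P2| = |1/1.49 - 1/16.61| => P_syn = 1.6368

1.6368 years


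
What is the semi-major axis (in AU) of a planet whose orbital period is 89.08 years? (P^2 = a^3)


a = P^(2/3) = 89.08^(2/3) = 19.9459

19.9459 AU


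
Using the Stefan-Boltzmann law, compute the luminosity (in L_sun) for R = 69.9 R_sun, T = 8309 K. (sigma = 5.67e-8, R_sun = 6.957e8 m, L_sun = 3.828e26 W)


R = 69.9 * 6.957e8 m = 4.862943e+10 m. L = 4*pi*R^2*sigma*T^4 = 4*pi*(4.862943e+10)^2 * 5.67e-8 * 8309^4 = 8.031308659e+30 W. L/L_sun = 8.031308659e+30 / 3.828e26 = 20980.4301

20980.4301 L_sun


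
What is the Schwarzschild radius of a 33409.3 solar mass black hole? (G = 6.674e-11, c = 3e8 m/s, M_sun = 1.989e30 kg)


M = 33409.3 * 1.989e30 kg = 6.64510977e+34 kg. rs = 2GM/c^2 = 2 * 6.674e-11 * 6.64510977e+34 / (3e8)^2 = 9.855e+07

9.855e+07 m


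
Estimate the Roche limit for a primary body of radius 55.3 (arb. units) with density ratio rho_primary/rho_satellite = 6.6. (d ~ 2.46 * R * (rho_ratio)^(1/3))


d_Roche = 2.46 * 55.3 * 6.6^(1/3) = 255.177

255.177


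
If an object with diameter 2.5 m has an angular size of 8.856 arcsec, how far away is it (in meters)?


D = size / theta_rad, theta_rad = 8.856 * pi/(180*3600) = 4.294e-05, D = 58227.4182

58227.4182 m


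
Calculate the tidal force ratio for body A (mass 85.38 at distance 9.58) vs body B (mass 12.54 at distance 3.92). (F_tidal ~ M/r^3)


Ratio = (M1/r1^3) / (M2/r2^3) = (85.38/9.58^3) / (12.54/3.92^3) = 0.4665

0.4665


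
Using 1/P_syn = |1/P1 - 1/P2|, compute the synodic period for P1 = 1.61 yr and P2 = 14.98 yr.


1/P_syn = |1/P1 - 1/P2| = |1/1.61 - 1/14.98| => P_syn = 1.8039

1.8039 years


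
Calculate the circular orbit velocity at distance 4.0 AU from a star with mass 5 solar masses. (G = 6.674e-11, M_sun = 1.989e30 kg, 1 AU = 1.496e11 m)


v = sqrt(GM/r) = sqrt(6.674e-11 * 9.945e+30 / 5.984e+11) = 33304.2534

33304.2534 m/s


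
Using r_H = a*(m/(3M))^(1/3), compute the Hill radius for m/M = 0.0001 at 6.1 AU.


r_H = a * (m/3M)^(1/3) = 6.1 * (0.0001/3)^(1/3) = 0.1963

0.1963 AU


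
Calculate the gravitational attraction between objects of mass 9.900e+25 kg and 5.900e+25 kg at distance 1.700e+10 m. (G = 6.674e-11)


F = G*m1*m2/r^2 = 6.674e-11 * 9.900e+25 * 5.900e+25 / (1.700e+10)^2 = 6.674e-11 * 5.841e+51 / 2.890e+20 = 1.349e+21

1.349e+21 N


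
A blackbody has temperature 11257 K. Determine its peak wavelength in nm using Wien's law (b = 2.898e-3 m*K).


lam_max = b / T = 2.898e-3 / 11257 = 2.574e-07 m = 257.4398 nm

257.4398 nm


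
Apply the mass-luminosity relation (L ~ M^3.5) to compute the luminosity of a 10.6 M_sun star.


L/L_sun = (M/M_sun)^3.5 = 10.6^3.5 = 3877.6672

3877.6672 L_sun


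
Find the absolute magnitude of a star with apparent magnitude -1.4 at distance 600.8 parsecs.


M = m - 5*log10(d) + 5 = -1.4 - 5*log10(600.8) + 5 = -10.2936

-10.2936


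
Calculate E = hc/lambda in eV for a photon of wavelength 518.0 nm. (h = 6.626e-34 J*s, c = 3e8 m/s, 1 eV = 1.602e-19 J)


E = hc/lambda = 6.626e-34 * 3e8 / 5.180e-07 = 3.837e-19 J = 2.3954 eV

2.3954 eV


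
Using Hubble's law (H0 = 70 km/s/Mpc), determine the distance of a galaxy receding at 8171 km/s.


d = v / H0 = 8171 / 70 = 116.7286

116.7286 Mpc


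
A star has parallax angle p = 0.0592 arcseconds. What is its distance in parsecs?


d = 1/p = 1/0.0592 = 16.8919

16.8919 pc


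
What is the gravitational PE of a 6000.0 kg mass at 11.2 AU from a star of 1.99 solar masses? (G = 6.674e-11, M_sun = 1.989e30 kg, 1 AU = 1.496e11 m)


M = 1.99 * 1.989e30 kg = 3.95811e+30 kg; r = 11.2 AU * 1.496e11 m/AU = 1.67552e+12 m. U = -GM*m/r = -(6.674e-11 * 3.95811e+30 * 6000.0) / 1.67552e+12 = -9.460e+11

-9.460e+11 J


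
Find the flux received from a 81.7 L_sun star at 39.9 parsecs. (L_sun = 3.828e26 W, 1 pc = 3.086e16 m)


F = L / (4*pi*d^2) = 3.127e+28 / (4*pi*(1.231e+18)^2) = 1.642e-09

1.642e-09 W/m^2


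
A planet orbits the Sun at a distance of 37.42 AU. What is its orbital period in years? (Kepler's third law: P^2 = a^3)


P = a^(3/2) = 37.42^1.5 = 228.9052

228.9052 years


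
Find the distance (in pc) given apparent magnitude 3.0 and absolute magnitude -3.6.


d = 10^((m - M + 5)/5) = 10^((3.0 - -3.6 + 5)/5) = 208.9296

208.9296 pc


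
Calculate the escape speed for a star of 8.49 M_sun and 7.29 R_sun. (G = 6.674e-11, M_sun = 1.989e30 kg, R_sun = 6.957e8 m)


M = 8.49 * 1.989e30 kg = 1.688661e+31 kg; R = 7.29 * 6.957e8 m = 5.071653e+09 m. v_esc = sqrt(2GM/R) = sqrt(2 * 6.674e-11 * 1.688661e+31 / 5.071653e+09) = 666660.2638

666660.2638 m/s


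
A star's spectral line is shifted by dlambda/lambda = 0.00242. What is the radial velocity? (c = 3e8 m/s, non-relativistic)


v = (dlambda/lambda) * c = 0.00242 * 3e8 = 726000.0

726000.0 m/s


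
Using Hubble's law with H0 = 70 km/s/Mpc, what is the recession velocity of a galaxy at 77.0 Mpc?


v = H0 * d = 70 * 77.0 = 5390.0

5390.0 km/s


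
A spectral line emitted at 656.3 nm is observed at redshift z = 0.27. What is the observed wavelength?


lam_obs = lam_emit * (1 + z) = 656.3 * (1 + 0.27) = 833.501

833.501 nm


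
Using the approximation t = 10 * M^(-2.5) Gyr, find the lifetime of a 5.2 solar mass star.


t = 10 * M^(-2.5) = 10 * 5.2^(-2.5) = 0.1622

0.1622 Gyr


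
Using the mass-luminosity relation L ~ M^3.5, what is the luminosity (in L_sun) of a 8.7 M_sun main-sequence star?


L/L_sun = (M/M_sun)^3.5 = 8.7^3.5 = 1942.3048

1942.3048 L_sun


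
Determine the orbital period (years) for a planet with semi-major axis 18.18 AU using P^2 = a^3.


P = a^(3/2) = 18.18^1.5 = 77.5159

77.5159 years


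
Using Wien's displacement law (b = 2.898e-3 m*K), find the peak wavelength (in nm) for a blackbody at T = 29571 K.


lam_max = b / T = 2.898e-3 / 29571 = 9.800e-08 m = 98.0014 nm

98.0014 nm


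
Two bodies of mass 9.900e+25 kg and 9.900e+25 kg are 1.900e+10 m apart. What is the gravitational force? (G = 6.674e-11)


F = G*m1*m2/r^2 = 6.674e-11 * 9.900e+25 * 9.900e+25 / (1.900e+10)^2 = 6.674e-11 * 9.801e+51 / 3.610e+20 = 1.812e+21

1.812e+21 N


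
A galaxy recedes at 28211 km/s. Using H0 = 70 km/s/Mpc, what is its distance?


d = v / H0 = 28211 / 70 = 403.0143

403.0143 Mpc


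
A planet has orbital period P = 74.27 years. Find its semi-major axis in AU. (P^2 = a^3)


a = P^(2/3) = 74.27^(2/3) = 17.6689

17.6689 AU


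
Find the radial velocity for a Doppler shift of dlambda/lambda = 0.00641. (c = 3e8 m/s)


v = (dlambda/lambda) * c = 0.00641 * 3e8 = 1.923e+06

1.923e+06 m/s


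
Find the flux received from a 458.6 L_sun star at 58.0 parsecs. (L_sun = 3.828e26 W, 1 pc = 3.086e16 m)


F = L / (4*pi*d^2) = 1.756e+29 / (4*pi*(1.790e+18)^2) = 4.361e-09

4.361e-09 W/m^2


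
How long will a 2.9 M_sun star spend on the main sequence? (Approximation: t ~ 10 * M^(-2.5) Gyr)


t = 10 * M^(-2.5) = 10 * 2.9^(-2.5) = 0.6982

0.6982 Gyr


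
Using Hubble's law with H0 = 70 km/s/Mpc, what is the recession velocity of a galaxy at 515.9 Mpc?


v = H0 * d = 70 * 515.9 = 36113.0

36113.0 km/s


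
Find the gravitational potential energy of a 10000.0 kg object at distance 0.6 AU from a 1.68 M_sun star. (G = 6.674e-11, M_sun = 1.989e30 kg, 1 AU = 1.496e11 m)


M = 1.68 * 1.989e30 kg = 3.34152e+30 kg; r = 0.6 AU * 1.496e11 m/AU = 8.976e+10 m. U = -GM*m/r = -(6.674e-11 * 3.34152e+30 * 10000.0) / 8.976e+10 = -2.485e+13

-2.485e+13 J


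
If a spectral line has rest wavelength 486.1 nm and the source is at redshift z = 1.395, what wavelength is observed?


lam_obs = lam_emit * (1 + z) = 486.1 * (1 + 1.395) = 1164.2095

1164.2095 nm


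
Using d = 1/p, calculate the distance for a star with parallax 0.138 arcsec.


d = 1/p = 1/0.138 = 7.2464

7.2464 pc


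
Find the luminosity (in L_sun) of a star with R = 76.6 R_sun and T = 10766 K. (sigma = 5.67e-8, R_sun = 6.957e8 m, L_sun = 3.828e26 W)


R = 76.6 * 6.957e8 m = 5.329062e+10 m. L = 4*pi*R^2*sigma*T^4 = 4*pi*(5.329062e+10)^2 * 5.67e-8 * 10766^4 = 2.718391295e+31 W. L/L_sun = 2.718391295e+31 / 3.828e26 = 71013.3567

71013.3567 L_sun


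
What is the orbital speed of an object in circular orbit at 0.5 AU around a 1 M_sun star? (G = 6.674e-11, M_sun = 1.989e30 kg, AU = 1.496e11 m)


v = sqrt(GM/r) = sqrt(6.674e-11 * 1.989e+30 / 7.480e+10) = 42126.9186

42126.9186 m/s


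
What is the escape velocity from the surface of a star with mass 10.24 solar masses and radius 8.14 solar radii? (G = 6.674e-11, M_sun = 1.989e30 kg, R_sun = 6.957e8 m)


M = 10.24 * 1.989e30 kg = 2.036736e+31 kg; R = 8.14 * 6.957e8 m = 5.662998e+09 m. v_esc = sqrt(2GM/R) = sqrt(2 * 6.674e-11 * 2.036736e+31 / 5.662998e+09) = 692870.8091

692870.8091 m/s


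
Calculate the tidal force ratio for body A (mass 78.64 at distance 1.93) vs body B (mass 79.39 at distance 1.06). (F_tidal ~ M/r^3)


Ratio = (M1/r1^3) / (M2/r2^3) = (78.64/1.93^3) / (79.39/1.06^3) = 0.1641

0.1641


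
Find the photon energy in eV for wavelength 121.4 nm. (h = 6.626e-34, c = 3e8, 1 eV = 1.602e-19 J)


E = hc/lambda = 6.626e-34 * 3e8 / 1.214e-07 = 1.637e-18 J = 10.221 eV

10.221 eV


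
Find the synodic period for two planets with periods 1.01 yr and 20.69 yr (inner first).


1/P_syn = |1/P1 - 1/P2| = |1/1.01 - 1/20.69| => P_syn = 1.0618

1.0618 years


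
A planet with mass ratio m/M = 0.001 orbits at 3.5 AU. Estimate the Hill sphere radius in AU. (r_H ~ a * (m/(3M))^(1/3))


r_H = a * (m/3M)^(1/3) = 3.5 * (0.001/3)^(1/3) = 0.2427

0.2427 AU


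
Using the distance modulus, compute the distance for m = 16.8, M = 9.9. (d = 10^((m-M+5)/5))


d = 10^((m - M + 5)/5) = 10^((16.8 - 9.9 + 5)/5) = 239.8833

239.8833 pc


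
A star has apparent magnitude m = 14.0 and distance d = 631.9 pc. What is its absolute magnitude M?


M = m - 5*log10(d) + 5 = 14.0 - 5*log10(631.9) + 5 = 4.9968

4.9968


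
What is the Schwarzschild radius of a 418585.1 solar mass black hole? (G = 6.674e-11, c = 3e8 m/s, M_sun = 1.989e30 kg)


M = 418585.1 * 1.989e30 kg = 8.325657639e+35 kg. rs = 2GM/c^2 = 2 * 6.674e-11 * 8.325657639e+35 / (3e8)^2 = 1.235e+09

1.235e+09 m


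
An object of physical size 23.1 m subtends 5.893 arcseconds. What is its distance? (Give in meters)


D = size / theta_rad, theta_rad = 5.893 * pi/(180*3600) = 2.857e-05, D = 808538.4396

808538.4396 m


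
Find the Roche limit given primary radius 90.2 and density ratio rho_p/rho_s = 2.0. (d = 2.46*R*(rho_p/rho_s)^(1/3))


d_Roche = 2.46 * 90.2 * 2.0^(1/3) = 279.5664

279.5664


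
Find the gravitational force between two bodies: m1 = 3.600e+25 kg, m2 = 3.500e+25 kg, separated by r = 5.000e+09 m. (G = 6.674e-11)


F = G*m1*m2/r^2 = 6.674e-11 * 3.600e+25 * 3.500e+25 / (5.000e+09)^2 = 6.674e-11 * 1.260e+51 / 2.500e+19 = 3.364e+21

3.364e+21 N


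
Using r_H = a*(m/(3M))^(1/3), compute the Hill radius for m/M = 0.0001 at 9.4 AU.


r_H = a * (m/3M)^(1/3) = 9.4 * (0.0001/3)^(1/3) = 0.3025

0.3025 AU


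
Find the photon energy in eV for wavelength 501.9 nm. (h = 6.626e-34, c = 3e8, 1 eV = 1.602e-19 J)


E = hc/lambda = 6.626e-34 * 3e8 / 5.019e-07 = 3.961e-19 J = 2.4723 eV

2.4723 eV


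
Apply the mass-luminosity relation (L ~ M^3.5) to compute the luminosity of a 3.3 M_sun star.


L/L_sun = (M/M_sun)^3.5 = 3.3^3.5 = 65.2828

65.2828 L_sun


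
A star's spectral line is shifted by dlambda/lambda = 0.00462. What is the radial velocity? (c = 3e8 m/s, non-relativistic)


v = (dlambda/lambda) * c = 0.00462 * 3e8 = 1.386e+06

1.386e+06 m/s


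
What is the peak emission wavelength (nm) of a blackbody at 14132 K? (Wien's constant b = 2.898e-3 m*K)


lam_max = b / T = 2.898e-3 / 14132 = 2.051e-07 m = 205.0665 nm

205.0665 nm


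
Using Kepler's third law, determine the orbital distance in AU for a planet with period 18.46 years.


a = P^(2/3) = 18.46^(2/3) = 6.9848

6.9848 AU


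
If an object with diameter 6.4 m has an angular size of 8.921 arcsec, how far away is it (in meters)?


D = size / theta_rad, theta_rad = 8.921 * pi/(180*3600) = 4.325e-05, D = 147976.0968

147976.0968 m


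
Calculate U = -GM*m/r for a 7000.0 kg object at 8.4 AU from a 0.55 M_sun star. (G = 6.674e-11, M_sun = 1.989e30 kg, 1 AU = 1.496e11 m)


M = 0.55 * 1.989e30 kg = 1.09395e+30 kg; r = 8.4 AU * 1.496e11 m/AU = 1.25664e+12 m. U = -GM*m/r = -(6.674e-11 * 1.09395e+30 * 7000.0) / 1.25664e+12 = -4.067e+11

-4.067e+11 J


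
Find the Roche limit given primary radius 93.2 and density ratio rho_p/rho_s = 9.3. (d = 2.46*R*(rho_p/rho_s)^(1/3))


d_Roche = 2.46 * 93.2 * 9.3^(1/3) = 482.1461

482.1461


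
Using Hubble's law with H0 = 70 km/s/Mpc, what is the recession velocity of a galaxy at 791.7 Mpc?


v = H0 * d = 70 * 791.7 = 55419.0

55419.0 km/s


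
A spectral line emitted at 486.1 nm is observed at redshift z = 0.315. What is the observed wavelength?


lam_obs = lam_emit * (1 + z) = 486.1 * (1 + 0.315) = 639.2215

639.2215 nm


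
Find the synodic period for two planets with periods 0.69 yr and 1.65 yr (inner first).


1/P_syn = |1/P1 - 1/P2| = |1/0.69 - 1/1.65| => P_syn = 1.1859

1.1859 years


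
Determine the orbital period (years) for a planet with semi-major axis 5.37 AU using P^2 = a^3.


P = a^(3/2) = 5.37^1.5 = 12.444

12.444 years


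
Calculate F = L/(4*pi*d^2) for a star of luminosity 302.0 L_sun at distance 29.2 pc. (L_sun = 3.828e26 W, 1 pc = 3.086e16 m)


F = L / (4*pi*d^2) = 1.156e+29 / (4*pi*(9.011e+17)^2) = 1.133e-08

1.133e-08 W/m^2


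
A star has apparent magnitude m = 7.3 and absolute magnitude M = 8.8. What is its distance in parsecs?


d = 10^((m - M + 5)/5) = 10^((7.3 - 8.8 + 5)/5) = 5.0119

5.0119 pc


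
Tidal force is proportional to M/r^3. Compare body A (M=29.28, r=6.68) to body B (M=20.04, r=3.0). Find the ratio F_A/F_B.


Ratio = (M1/r1^3) / (M2/r2^3) = (29.28/6.68^3) / (20.04/3.0^3) = 0.1323

0.1323


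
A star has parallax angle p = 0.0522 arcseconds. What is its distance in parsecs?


d = 1/p = 1/0.0522 = 19.1571

19.1571 pc


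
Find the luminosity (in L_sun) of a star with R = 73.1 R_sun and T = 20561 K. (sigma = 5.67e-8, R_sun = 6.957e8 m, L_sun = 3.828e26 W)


R = 73.1 * 6.957e8 m = 5.085567e+10 m. L = 4*pi*R^2*sigma*T^4 = 4*pi*(5.085567e+10)^2 * 5.67e-8 * 20561^4 = 3.293431355e+32 W. L/L_sun = 3.293431355e+32 / 3.828e26 = 860353.0186

860353.0186 L_sun


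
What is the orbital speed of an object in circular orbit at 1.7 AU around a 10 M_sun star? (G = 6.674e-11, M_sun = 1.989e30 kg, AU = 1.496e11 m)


v = sqrt(GM/r) = sqrt(6.674e-11 * 1.989e+31 / 2.543e+11) = 72247.0694

72247.0694 m/s


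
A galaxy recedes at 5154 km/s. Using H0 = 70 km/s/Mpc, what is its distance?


d = v / H0 = 5154 / 70 = 73.6286

73.6286 Mpc


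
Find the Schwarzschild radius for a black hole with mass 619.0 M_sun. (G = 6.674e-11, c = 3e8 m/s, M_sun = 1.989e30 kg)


M = 619.0 * 1.989e30 kg = 1.231191e+33 kg. rs = 2GM/c^2 = 2 * 6.674e-11 * 1.231191e+33 / (3e8)^2 = 1.826e+06

1.826e+06 m


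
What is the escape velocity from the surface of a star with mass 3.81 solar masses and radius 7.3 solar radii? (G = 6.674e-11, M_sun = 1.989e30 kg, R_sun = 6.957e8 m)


M = 3.81 * 1.989e30 kg = 7.57809e+30 kg; R = 7.3 * 6.957e8 m = 5.07861e+09 m. v_esc = sqrt(2GM/R) = sqrt(2 * 6.674e-11 * 7.57809e+30 / 5.07861e+09) = 446288.3465

446288.3465 m/s


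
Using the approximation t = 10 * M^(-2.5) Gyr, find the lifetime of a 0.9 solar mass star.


t = 10 * M^(-2.5) = 10 * 0.9^(-2.5) = 13.0135

13.0135 Gyr


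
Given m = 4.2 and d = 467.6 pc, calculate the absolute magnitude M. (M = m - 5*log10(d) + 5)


M = m - 5*log10(d) + 5 = 4.2 - 5*log10(467.6) + 5 = -4.1494

-4.1494


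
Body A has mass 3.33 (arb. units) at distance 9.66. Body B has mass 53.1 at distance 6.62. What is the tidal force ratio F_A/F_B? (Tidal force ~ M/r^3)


Ratio = (M1/r1^3) / (M2/r2^3) = (3.33/9.66^3) / (53.1/6.62^3) = 0.0202

0.0202


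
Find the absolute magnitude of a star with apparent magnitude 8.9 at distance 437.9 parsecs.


M = m - 5*log10(d) + 5 = 8.9 - 5*log10(437.9) + 5 = 0.6931

0.6931


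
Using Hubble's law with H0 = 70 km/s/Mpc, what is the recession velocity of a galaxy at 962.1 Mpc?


v = H0 * d = 70 * 962.1 = 67347.0

67347.0 km/s


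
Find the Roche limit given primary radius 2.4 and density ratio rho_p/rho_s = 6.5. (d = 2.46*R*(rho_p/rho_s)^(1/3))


d_Roche = 2.46 * 2.4 * 6.5^(1/3) = 11.0184

11.0184


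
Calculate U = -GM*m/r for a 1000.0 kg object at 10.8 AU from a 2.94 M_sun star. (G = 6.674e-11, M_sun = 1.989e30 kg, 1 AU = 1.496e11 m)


M = 2.94 * 1.989e30 kg = 5.84766e+30 kg; r = 10.8 AU * 1.496e11 m/AU = 1.61568e+12 m. U = -GM*m/r = -(6.674e-11 * 5.84766e+30 * 1000.0) / 1.61568e+12 = -2.416e+11

-2.416e+11 J


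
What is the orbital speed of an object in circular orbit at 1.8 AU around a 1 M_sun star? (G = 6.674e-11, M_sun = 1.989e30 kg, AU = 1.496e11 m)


v = sqrt(GM/r) = sqrt(6.674e-11 * 1.989e+30 / 2.693e+11) = 22202.8356

22202.8356 m/s


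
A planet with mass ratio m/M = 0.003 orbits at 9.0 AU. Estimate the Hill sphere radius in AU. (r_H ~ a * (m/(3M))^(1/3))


r_H = a * (m/3M)^(1/3) = 9.0 * (0.003/3)^(1/3) = 0.9

0.9 AU


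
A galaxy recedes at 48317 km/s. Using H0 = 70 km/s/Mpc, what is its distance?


d = v / H0 = 48317 / 70 = 690.2429

690.2429 Mpc


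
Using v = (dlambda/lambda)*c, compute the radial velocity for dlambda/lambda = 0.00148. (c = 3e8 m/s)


v = (dlambda/lambda) * c = 0.00148 * 3e8 = 444000.0

444000.0 m/s


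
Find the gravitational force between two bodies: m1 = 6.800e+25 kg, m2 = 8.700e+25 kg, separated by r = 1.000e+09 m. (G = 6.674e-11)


F = G*m1*m2/r^2 = 6.674e-11 * 6.800e+25 * 8.700e+25 / (1.000e+09)^2 = 6.674e-11 * 5.916e+51 / 1.000e+18 = 3.948e+23

3.948e+23 N


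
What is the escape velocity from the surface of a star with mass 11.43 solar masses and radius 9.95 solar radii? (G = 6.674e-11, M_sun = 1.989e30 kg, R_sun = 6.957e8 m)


M = 11.43 * 1.989e30 kg = 2.273427e+31 kg; R = 9.95 * 6.957e8 m = 6.922215e+09 m. v_esc = sqrt(2GM/R) = sqrt(2 * 6.674e-11 * 2.273427e+31 / 6.922215e+09) = 662103.7745

662103.7745 m/s


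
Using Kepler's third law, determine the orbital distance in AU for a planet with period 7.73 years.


a = P^(2/3) = 7.73^(2/3) = 3.9095

3.9095 AU


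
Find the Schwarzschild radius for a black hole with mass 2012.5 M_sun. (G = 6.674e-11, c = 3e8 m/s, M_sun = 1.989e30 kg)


M = 2012.5 * 1.989e30 kg = 4.0028625e+33 kg. rs = 2GM/c^2 = 2 * 6.674e-11 * 4.0028625e+33 / (3e8)^2 = 5.937e+06

5.937e+06 m


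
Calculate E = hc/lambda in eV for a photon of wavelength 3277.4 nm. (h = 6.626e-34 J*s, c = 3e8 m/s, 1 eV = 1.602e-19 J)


E = hc/lambda = 6.626e-34 * 3e8 / 3.277e-06 = 6.065e-20 J = 0.3786 eV

0.3786 eV


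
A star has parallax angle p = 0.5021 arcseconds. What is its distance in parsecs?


d = 1/p = 1/0.5021 = 1.9916

1.9916 pc


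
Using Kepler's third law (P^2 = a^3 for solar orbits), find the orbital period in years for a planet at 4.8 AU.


P = a^(3/2) = 4.8^1.5 = 10.5163

10.5163 years


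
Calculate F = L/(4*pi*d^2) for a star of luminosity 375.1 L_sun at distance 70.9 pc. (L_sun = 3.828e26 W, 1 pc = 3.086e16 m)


F = L / (4*pi*d^2) = 1.436e+29 / (4*pi*(2.188e+18)^2) = 2.387e-09

2.387e-09 W/m^2


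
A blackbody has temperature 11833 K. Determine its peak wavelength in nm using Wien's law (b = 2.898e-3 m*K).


lam_max = b / T = 2.898e-3 / 11833 = 2.449e-07 m = 244.9083 nm

244.9083 nm


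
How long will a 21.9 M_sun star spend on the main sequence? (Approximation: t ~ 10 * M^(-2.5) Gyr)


t = 10 * M^(-2.5) = 10 * 21.9^(-2.5) = 0.0045

0.0045 Gyr


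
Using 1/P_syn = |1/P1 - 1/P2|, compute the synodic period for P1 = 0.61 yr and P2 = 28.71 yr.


1/P_syn = |1/P1 - 1/P2| = |1/0.61 - 1/28.71| => P_syn = 0.6232

0.6232 years


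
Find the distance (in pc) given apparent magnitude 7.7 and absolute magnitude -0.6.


d = 10^((m - M + 5)/5) = 10^((7.7 - -0.6 + 5)/5) = 457.0882

457.0882 pc


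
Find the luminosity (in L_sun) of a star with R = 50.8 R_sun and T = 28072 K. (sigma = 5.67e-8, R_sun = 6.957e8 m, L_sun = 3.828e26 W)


R = 50.8 * 6.957e8 m = 3.534156e+10 m. L = 4*pi*R^2*sigma*T^4 = 4*pi*(3.534156e+10)^2 * 5.67e-8 * 28072^4 = 5.526596721e+32 W. L/L_sun = 5.526596721e+32 / 3.828e26 = 1.444e+06

1.444e+06 L_sun


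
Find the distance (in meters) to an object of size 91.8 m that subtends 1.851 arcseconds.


D = size / theta_rad, theta_rad = 1.851 * pi/(180*3600) = 8.974e-06, D = 1.023e+07

1.023e+07 m


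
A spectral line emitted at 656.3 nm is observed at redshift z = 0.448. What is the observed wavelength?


lam_obs = lam_emit * (1 + z) = 656.3 * (1 + 0.448) = 950.3224

950.3224 nm


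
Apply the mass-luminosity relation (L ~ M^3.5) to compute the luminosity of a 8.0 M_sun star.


L/L_sun = (M/M_sun)^3.5 = 8.0^3.5 = 1448.1547

1448.1547 L_sun


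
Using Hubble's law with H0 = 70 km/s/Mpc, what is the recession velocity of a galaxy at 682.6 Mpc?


v = H0 * d = 70 * 682.6 = 47782.0

47782.0 km/s


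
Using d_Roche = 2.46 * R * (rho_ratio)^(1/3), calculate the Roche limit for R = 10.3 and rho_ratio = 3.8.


d_Roche = 2.46 * 10.3 * 3.8^(1/3) = 39.5397

39.5397


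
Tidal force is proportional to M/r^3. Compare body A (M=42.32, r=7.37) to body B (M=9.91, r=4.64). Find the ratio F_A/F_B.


Ratio = (M1/r1^3) / (M2/r2^3) = (42.32/7.37^3) / (9.91/4.64^3) = 1.0657

1.0657


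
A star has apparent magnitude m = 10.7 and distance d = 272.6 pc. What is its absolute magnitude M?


M = m - 5*log10(d) + 5 = 10.7 - 5*log10(272.6) + 5 = 3.5224

3.5224


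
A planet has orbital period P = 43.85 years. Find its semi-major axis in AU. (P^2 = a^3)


a = P^(2/3) = 43.85^(2/3) = 12.435

12.435 AU


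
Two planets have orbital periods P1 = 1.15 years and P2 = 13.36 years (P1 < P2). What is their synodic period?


1/P_syn = |1/P1 - 1/P2| = |1/1.15 - 1/13.36| => P_syn = 1.2583

1.2583 years


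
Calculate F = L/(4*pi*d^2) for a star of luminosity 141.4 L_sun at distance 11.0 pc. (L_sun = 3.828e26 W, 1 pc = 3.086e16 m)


F = L / (4*pi*d^2) = 5.413e+28 / (4*pi*(3.395e+17)^2) = 3.738e-08

3.738e-08 W/m^2


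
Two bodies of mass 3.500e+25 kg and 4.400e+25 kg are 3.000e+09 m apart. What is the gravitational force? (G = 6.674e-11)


F = G*m1*m2/r^2 = 6.674e-11 * 3.500e+25 * 4.400e+25 / (3.000e+09)^2 = 6.674e-11 * 1.540e+51 / 9.000e+18 = 1.142e+22

1.142e+22 N


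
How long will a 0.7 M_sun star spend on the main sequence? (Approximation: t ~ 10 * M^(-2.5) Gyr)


t = 10 * M^(-2.5) = 10 * 0.7^(-2.5) = 24.3924

24.3924 Gyr


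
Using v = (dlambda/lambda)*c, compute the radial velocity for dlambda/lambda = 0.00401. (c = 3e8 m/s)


v = (dlambda/lambda) * c = 0.00401 * 3e8 = 1.203e+06

1.203e+06 m/s


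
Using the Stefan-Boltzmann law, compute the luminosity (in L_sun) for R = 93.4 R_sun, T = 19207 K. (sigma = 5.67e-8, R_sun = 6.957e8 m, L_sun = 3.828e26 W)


R = 93.4 * 6.957e8 m = 6.497838e+10 m. L = 4*pi*R^2*sigma*T^4 = 4*pi*(6.497838e+10)^2 * 5.67e-8 * 19207^4 = 4.094197866e+32 W. L/L_sun = 4.094197866e+32 / 3.828e26 = 1.070e+06

1.070e+06 L_sun


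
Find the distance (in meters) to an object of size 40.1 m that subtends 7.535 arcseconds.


D = size / theta_rad, theta_rad = 7.535 * pi/(180*3600) = 3.653e-05, D = 1.098e+06

1.098e+06 m


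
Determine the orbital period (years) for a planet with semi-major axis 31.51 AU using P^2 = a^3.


P = a^(3/2) = 31.51^1.5 = 176.8775

176.8775 years


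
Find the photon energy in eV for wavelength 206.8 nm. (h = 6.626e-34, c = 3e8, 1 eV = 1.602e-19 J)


E = hc/lambda = 6.626e-34 * 3e8 / 2.068e-07 = 9.612e-19 J = 6.0001 eV

6.0001 eV


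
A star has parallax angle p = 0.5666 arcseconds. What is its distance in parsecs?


d = 1/p = 1/0.5666 = 1.7649

1.7649 pc


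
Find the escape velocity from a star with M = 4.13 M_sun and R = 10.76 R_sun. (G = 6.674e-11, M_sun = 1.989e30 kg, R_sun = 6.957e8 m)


M = 4.13 * 1.989e30 kg = 8.21457e+30 kg; R = 10.76 * 6.957e8 m = 7.485732e+09 m. v_esc = sqrt(2GM/R) = sqrt(2 * 6.674e-11 * 8.21457e+30 / 7.485732e+09) = 382721.9573

382721.9573 m/s


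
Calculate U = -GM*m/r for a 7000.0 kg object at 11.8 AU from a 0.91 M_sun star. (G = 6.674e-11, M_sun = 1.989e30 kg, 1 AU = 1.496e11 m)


M = 0.91 * 1.989e30 kg = 1.80999e+30 kg; r = 11.8 AU * 1.496e11 m/AU = 1.76528e+12 m. U = -GM*m/r = -(6.674e-11 * 1.80999e+30 * 7000.0) / 1.76528e+12 = -4.790e+11

-4.790e+11 J


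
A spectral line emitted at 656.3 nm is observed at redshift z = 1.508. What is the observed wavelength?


lam_obs = lam_emit * (1 + z) = 656.3 * (1 + 1.508) = 1646.0004

1646.0004 nm


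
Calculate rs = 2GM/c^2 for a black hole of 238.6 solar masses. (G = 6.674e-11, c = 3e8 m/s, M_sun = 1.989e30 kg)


M = 238.6 * 1.989e30 kg = 4.745754e+32 kg. rs = 2GM/c^2 = 2 * 6.674e-11 * 4.745754e+32 / (3e8)^2 = 703848.0488

703848.0488 m


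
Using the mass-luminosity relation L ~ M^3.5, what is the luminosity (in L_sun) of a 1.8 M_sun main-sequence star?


L/L_sun = (M/M_sun)^3.5 = 1.8^3.5 = 7.8244

7.8244 L_sun


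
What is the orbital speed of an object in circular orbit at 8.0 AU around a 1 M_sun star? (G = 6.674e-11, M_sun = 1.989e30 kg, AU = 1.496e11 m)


v = sqrt(GM/r) = sqrt(6.674e-11 * 1.989e+30 / 1.197e+12) = 10531.7297

10531.7297 m/s


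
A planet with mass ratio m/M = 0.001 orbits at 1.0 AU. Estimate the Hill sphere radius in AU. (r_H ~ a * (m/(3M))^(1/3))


r_H = a * (m/3M)^(1/3) = 1.0 * (0.001/3)^(1/3) = 0.0693

0.0693 AU


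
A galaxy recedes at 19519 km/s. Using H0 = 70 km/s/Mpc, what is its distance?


d = v / H0 = 19519 / 70 = 278.8429

278.8429 Mpc


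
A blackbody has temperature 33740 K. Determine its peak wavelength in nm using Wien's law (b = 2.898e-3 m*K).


lam_max = b / T = 2.898e-3 / 33740 = 8.589e-08 m = 85.8921 nm

85.8921 nm


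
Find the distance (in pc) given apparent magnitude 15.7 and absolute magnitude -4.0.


d = 10^((m - M + 5)/5) = 10^((15.7 - -4.0 + 5)/5) = 87096.359

87096.359 pc


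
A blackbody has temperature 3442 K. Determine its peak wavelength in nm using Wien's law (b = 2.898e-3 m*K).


lam_max = b / T = 2.898e-3 / 3442 = 8.420e-07 m = 841.9524 nm

841.9524 nm


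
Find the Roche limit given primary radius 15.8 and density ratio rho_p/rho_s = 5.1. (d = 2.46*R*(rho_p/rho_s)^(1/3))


d_Roche = 2.46 * 15.8 * 5.1^(1/3) = 66.9035

66.9035


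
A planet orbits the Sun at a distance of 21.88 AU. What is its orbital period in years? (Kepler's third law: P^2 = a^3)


P = a^(3/2) = 21.88^1.5 = 102.346

102.346 years


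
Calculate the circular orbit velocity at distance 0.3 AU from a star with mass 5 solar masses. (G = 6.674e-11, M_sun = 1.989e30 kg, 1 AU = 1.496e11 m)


v = sqrt(GM/r) = sqrt(6.674e-11 * 9.945e+30 / 4.488e+10) = 121609.939

121609.939 m/s


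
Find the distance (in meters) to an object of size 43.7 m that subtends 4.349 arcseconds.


D = size / theta_rad, theta_rad = 4.349 * pi/(180*3600) = 2.108e-05, D = 2.073e+06

2.073e+06 m


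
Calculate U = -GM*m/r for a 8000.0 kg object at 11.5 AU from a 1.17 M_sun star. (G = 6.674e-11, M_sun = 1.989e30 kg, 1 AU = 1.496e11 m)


M = 1.17 * 1.989e30 kg = 2.32713e+30 kg; r = 11.5 AU * 1.496e11 m/AU = 1.7204e+12 m. U = -GM*m/r = -(6.674e-11 * 2.32713e+30 * 8000.0) / 1.7204e+12 = -7.222e+11

-7.222e+11 J


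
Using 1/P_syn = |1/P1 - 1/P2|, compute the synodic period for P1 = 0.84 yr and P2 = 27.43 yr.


1/P_syn = |1/P1 - 1/P2| = |1/0.84 - 1/27.43| => P_syn = 0.8665

0.8665 years


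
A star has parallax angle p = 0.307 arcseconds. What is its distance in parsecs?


d = 1/p = 1/0.307 = 3.2573

3.2573 pc


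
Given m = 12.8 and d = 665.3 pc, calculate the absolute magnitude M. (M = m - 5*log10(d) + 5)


M = m - 5*log10(d) + 5 = 12.8 - 5*log10(665.3) + 5 = 3.6849

3.6849


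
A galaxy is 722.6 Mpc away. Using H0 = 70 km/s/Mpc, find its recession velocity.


v = H0 * d = 70 * 722.6 = 50582.0

50582.0 km/s


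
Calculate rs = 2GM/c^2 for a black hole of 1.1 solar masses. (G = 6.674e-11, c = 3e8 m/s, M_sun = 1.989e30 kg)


M = 1.1 * 1.989e30 kg = 2.1879e+30 kg. rs = 2GM/c^2 = 2 * 6.674e-11 * 2.1879e+30 / (3e8)^2 = 3244.8988

3244.8988 m


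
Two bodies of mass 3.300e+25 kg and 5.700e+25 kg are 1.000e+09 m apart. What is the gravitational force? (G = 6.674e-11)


F = G*m1*m2/r^2 = 6.674e-11 * 3.300e+25 * 5.700e+25 / (1.000e+09)^2 = 6.674e-11 * 1.881e+51 / 1.000e+18 = 1.255e+23

1.255e+23 N


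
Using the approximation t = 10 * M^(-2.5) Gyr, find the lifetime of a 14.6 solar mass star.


t = 10 * M^(-2.5) = 10 * 14.6^(-2.5) = 0.0123

0.0123 Gyr


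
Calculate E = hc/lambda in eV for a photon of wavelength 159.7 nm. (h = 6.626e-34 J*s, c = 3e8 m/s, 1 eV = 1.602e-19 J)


E = hc/lambda = 6.626e-34 * 3e8 / 1.597e-07 = 1.245e-18 J = 7.7697 eV

7.7697 eV


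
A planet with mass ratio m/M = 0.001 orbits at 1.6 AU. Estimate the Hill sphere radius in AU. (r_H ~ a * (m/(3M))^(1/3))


r_H = a * (m/3M)^(1/3) = 1.6 * (0.001/3)^(1/3) = 0.1109

0.1109 AU


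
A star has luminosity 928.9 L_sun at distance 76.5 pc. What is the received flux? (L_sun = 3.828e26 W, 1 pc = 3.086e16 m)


F = L / (4*pi*d^2) = 3.556e+29 / (4*pi*(2.361e+18)^2) = 5.077e-09

5.077e-09 W/m^2
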